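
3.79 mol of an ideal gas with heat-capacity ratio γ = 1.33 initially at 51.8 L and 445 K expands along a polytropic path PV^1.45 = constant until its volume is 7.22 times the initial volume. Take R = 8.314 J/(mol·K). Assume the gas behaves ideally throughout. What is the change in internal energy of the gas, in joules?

P₁ = nRT₁/V₁ = 3.79×8.314×445/51.8 = 271 kPa.
Polytropic n=1.45: T₂ = T₁(V₁/V₂)^(n−1) = 445×(0.139)^0.45 = 183 K; P₂ = P₁(V₁/V₂)^n = 15.4 kPa.
For an ideal gas ΔU = nCvΔT with Cv = R/(γ−1) = 25.2 J/(mol·K).
ΔU = 3.79×25.2×(183−445) = -25000 J.

-25000 J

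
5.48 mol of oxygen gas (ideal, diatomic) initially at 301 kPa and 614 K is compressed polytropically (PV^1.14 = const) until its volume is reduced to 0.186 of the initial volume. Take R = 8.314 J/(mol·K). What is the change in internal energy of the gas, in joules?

18600 J

V₁ = nRT₁/P₁ = 5.48×8.314×614/301 = 92.9 L.
Polytropic n=1.14: T₂ = T₁(V₁/V₂)^(n−1) = 614×(5.38)^0.14 = 777 K; P₂ = P₁(V₁/V₂)^n = 2050 kPa.
For an ideal gas ΔU = nCvΔT with Cv = (5/2)R = 20.8 J/(mol·K).
ΔU = 5.48×20.8×(777−614) = 18600 J.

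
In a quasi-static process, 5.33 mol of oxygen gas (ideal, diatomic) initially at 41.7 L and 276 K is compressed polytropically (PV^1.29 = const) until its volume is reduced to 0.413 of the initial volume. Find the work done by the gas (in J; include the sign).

P₁ = nRT₁/V₁ = 5.33×8.314×276/41.7 = 293 kPa.
Polytropic n=1.29: T₂ = T₁(V₁/V₂)^(n−1) = 276×(2.42)^0.29 = 357 K; P₂ = P₁(V₁/V₂)^n = 918 kPa.
W = (P₁V₁−P₂V₂)/(n−1) = (293×41.7−918×17.2)/0.29 = -12300 J.

-12300 J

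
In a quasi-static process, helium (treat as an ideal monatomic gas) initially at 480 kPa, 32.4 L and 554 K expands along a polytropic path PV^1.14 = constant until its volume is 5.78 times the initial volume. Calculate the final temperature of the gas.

Polytropic n=1.14: T₂ = T₁(V₁/V₂)^(n−1) = 554×(0.173)^0.14 = 433 K; P₂ = P₁(V₁/V₂)^n = 65.0 kPa.

433 K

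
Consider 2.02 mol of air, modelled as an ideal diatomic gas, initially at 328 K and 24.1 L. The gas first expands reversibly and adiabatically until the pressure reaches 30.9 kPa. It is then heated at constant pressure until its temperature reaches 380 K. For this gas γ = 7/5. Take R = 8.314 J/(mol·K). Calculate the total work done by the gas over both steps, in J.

P₁ = nRT₁/V₁ = 2.02×8.314×328/24.1 = 229 kPa.
Step 1 — Adiabatic: T₂/T₁ = (P₂/P₁)^((γ−1)/γ) ⇒ T₂ = 328×(0.135)^0.286 = 185 K; V₂ = 101 L.
ΔU = nCvΔT = 2.02×20.8×(185−328) = -6000 J.
Q = 0 for an adiabatic process, so W = −ΔU = 6000 J.
State after step 1: P = 30.9 kPa, V = 101 L, T = 185 K.
Step 2 — Isobaric: P stays 30.9 kPa; V/T = const ⇒ T₂ = 380 K, V₂ = 207 L.
W = PΔV = 30.9×(207−101) kPa·L = 3270 J.
ΔU = nCvΔT = 2.02×20.8×(380−185) = 8180 J.
Q = ΔU + W = nCpΔT = 11500 J.
Net over both steps: W = 9270 J, Q = 11500 J, ΔU = 2180 J.

9270 J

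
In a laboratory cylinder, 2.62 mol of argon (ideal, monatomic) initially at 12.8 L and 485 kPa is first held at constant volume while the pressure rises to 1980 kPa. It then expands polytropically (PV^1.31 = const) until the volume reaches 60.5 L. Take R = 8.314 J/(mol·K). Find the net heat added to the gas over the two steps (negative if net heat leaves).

45400 J

T₁ = P₁V₁/(nR) = 485×12.8/(2.62×8.314) = 285 K.
Step 1 — Isochoric: V stays 12.8 L; P/T = const ⇒ T₂ = 1160 K, P₂ = 1980 kPa.
W = 0 (no volume change).
ΔU = nCvΔT = 2.62×12.5×(1160−285) = 28700 J.
Q = ΔU = 28700 J.
State after step 1: P = 1980 kPa, V = 12.8 L, T = 1160 K.
Step 2 — Polytropic n=1.31: T₂ = T₁(V₁/V₂)^(n−1) = 1160×(0.212)^0.31 = 719 K; P₂ = P₁(V₁/V₂)^n = 259 kPa.
W = (P₁V₁−P₂V₂)/(n−1) = (1980×12.8−259×60.5)/0.31 = 31200 J.
ΔU = nCvΔT = 2.62×12.5×(719−1160) = -14500 J.
Q = ΔU + W = 16700 J.
Net over both steps: W = 31200 J, Q = 45400 J, ΔU = 14200 J.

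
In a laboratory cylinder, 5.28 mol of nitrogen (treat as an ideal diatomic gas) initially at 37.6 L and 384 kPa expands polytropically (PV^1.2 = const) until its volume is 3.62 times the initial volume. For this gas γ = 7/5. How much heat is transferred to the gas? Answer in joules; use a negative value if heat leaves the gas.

T₁ = P₁V₁/(nR) = 384×37.6/(5.28×8.314) = 329 K.
Polytropic n=1.2: T₂ = T₁(V₁/V₂)^(n−1) = 329×(0.276)^0.20 = 254 K; P₂ = P₁(V₁/V₂)^n = 82.0 kPa.
W = (P₁V₁−P₂V₂)/(n−1) = (384×37.6−82.0×136)/0.20 = 16400 J.
ΔU = nCvΔT = 5.28×20.8×(254−329) = -8190 J.
Q = ΔU + W = 8190 J.

8190 J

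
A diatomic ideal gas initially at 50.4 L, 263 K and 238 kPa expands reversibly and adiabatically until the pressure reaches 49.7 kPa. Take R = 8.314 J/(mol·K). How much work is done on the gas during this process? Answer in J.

-10800 J

n = P₁V₁/(RT₁) = 238×50.4/(8.314×263) = 5.49 mol.
Adiabatic: T₂/T₁ = (P₂/P₁)^((γ−1)/γ) ⇒ T₂ = 263×(0.209)^0.286 = 168 K; V₂ = 154 L.
ΔU = nCvΔT = 5.49×20.8×(168−263) = -10800 J.
Q = 0 for an adiabatic process, so W = −ΔU = 10800 J.
Work done on the gas = −W_by = -10800 J.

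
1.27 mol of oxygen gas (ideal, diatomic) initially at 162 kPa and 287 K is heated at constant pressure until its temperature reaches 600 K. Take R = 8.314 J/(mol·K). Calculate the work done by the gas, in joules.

3300 J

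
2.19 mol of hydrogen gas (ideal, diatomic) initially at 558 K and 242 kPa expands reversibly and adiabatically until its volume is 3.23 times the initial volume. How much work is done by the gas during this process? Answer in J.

V₁ = nRT₁/P₁ = 2.19×8.314×558/242 = 42.0 L.
Adiabatic: TV^(γ−1) = const ⇒ T₂ = 558×(0.310)^0.400 = 349 K; PV^γ = const ⇒ P₂ = 46.9 kPa.
ΔU = nCvΔT = 2.19×20.8×(349−558) = -9510 J.
Q = 0 for an adiabatic process, so W = −ΔU = 9510 J.

9510 J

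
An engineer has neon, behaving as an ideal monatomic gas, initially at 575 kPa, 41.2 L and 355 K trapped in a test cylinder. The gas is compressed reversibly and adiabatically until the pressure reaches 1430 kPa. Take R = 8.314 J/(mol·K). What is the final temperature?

511 K

Adiabatic: T₂/T₁ = (P₂/P₁)^((γ−1)/γ) ⇒ T₂ = 355×(2.49)^0.400 = 511 K; V₂ = 23.9 L.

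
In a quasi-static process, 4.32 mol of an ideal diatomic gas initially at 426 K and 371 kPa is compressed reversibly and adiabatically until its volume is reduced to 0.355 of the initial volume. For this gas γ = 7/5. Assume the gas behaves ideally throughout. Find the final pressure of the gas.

V₁ = nRT₁/P₁ = 4.32×8.314×426/371 = 41.2 L.
Adiabatic: TV^(γ−1) = const ⇒ T₂ = 426×(2.82)^0.400 = 645 K; PV^γ = const ⇒ P₂ = 1580 kPa.

1580 kPa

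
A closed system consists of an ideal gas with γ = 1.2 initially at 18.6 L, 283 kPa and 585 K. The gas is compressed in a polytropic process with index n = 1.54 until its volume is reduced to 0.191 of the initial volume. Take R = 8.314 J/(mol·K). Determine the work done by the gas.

n = P₁V₁/(RT₁) = 283×18.6/(8.314×585) = 1.08 mol.
Polytropic n=1.54: T₂ = T₁(V₁/V₂)^(n−1) = 585×(5.24)^0.54 = 1430 K; P₂ = P₁(V₁/V₂)^n = 3620 kPa.
W = (P₁V₁−P₂V₂)/(n−1) = (283×18.6−3620×3.55)/0.54 = -14100 J.

-14100 J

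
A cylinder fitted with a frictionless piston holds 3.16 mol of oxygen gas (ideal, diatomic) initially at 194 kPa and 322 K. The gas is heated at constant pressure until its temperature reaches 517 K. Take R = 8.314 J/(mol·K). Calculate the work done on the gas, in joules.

V₁ = nRT₁/P₁ = 3.16×8.314×322/194 = 43.6 L.
Isobaric: P stays 194 kPa; V/T = const ⇒ T₂ = 517 K, V₂ = 70.0 L.
W = PΔV = 194×(70.0−43.6) kPa·L = 5120 J.
Work done on the gas = −W_by = -5120 J.

-5120 J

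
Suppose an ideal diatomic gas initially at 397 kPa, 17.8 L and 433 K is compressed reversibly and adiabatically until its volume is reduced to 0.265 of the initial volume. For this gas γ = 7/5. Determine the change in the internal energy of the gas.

12400 J

n = P₁V₁/(RT₁) = 397×17.8/(8.314×433) = 1.96 mol.
Adiabatic: TV^(γ−1) = const ⇒ T₂ = 433×(3.77)^0.400 = 737 K; PV^γ = const ⇒ P₂ = 2550 kPa.
For an ideal gas ΔU = nCvΔT with Cv = (5/2)R = 20.8 J/(mol·K).
ΔU = 1.96×20.8×(737−433) = 12400 J.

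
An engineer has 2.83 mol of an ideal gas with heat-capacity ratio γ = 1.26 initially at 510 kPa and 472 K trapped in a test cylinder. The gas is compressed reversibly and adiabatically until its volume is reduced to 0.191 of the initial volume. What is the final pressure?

V₁ = nRT₁/P₁ = 2.83×8.314×472/510 = 21.8 L.
Adiabatic: TV^(γ−1) = const ⇒ T₂ = 472×(5.24)^0.260 = 726 K; PV^γ = const ⇒ P₂ = 4110 kPa.

4110 kPa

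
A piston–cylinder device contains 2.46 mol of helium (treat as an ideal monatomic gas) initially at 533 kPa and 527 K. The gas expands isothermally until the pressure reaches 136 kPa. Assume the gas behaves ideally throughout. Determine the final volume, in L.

79.3 L

V₁ = nRT₁/P₁ = 2.46×8.314×527/533 = 20.2 L.
Isothermal: T stays 527 K; PV = const ⇒ V₂ = 79.3 L, P₂ = 136 kPa.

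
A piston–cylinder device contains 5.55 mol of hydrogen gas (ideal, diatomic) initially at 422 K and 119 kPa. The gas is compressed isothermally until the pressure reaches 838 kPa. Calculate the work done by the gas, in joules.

-38000 J

V₁ = nRT₁/P₁ = 5.55×8.314×422/119 = 164 L.
Isothermal: T stays 422 K; PV = const ⇒ V₂ = 23.2 L, P₂ = 838 kPa.
W = nRT ln(V₂/V₁) = 5.55×8.314×422×ln(0.142) = -38000 J.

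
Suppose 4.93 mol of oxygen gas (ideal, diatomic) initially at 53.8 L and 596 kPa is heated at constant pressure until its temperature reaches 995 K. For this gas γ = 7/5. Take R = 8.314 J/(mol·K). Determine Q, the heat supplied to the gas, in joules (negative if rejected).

30500 J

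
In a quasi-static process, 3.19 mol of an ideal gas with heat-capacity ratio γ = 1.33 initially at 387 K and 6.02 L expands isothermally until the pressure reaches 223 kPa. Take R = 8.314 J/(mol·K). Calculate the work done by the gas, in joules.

20900 J

P₁ = nRT₁/V₁ = 3.19×8.314×387/6.02 = 1700 kPa.
Isothermal: T stays 387 K; PV = const ⇒ V₂ = 46.0 L, P₂ = 223 kPa.
W = nRT ln(V₂/V₁) = 3.19×8.314×387×ln(7.65) = 20900 J.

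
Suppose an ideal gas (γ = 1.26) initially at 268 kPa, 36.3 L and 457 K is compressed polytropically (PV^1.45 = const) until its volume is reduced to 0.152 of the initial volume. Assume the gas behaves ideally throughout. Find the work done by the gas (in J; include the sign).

n = P₁V₁/(RT₁) = 268×36.3/(8.314×457) = 2.56 mol.
Polytropic n=1.45: T₂ = T₁(V₁/V₂)^(n−1) = 457×(6.58)^0.45 = 1070 K; P₂ = P₁(V₁/V₂)^n = 4120 kPa.
W = (P₁V₁−P₂V₂)/(n−1) = (268×36.3−4120×5.52)/0.45 = -28800 J.

-28800 J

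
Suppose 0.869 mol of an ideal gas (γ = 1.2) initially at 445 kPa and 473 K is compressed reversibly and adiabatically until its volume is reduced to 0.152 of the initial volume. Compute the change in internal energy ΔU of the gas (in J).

V₁ = nRT₁/P₁ = 0.869×8.314×473/445 = 7.68 L.
Adiabatic: TV^(γ−1) = const ⇒ T₂ = 473×(6.58)^0.200 = 689 K; PV^γ = const ⇒ P₂ = 4270 kPa.
For an ideal gas ΔU = nCvΔT with Cv = R/(γ−1) = 41.6 J/(mol·K).
ΔU = 0.869×41.6×(689−473) = 7820 J.

7820 J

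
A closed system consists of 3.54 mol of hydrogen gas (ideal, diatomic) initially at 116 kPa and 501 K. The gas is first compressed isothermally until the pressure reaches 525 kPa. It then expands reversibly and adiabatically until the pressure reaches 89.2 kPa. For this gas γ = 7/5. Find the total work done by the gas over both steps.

-7610 J

V₁ = nRT₁/P₁ = 3.54×8.314×501/116 = 127 L.
Step 1 — Isothermal: T stays 501 K; PV = const ⇒ V₂ = 28.1 L, P₂ = 525 kPa.
ΔU = 0 (ideal gas, T constant).
W = nRT ln(V₂/V₁) = 3.54×8.314×501×ln(0.221) = -22300 J.
Q = ΔU + W = -22300 J.
State after step 1: P = 525 kPa, V = 28.1 L, T = 501 K.
Step 2 — Adiabatic: T₂/T₁ = (P₂/P₁)^((γ−1)/γ) ⇒ T₂ = 501×(0.170)^0.286 = 302 K; V₂ = 99.6 L.
ΔU = nCvΔT = 3.54×20.8×(302−501) = -14600 J.
Q = 0 for an adiabatic process, so W = −ΔU = 14600 J.
Net over both steps: W = -7610 J, Q = -22300 J, ΔU = -14600 J.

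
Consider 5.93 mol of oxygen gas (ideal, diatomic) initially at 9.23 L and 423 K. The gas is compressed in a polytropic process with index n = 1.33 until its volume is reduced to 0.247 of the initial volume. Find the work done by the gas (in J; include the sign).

P₁ = nRT₁/V₁ = 5.93×8.314×423/9.23 = 2260 kPa.
Polytropic n=1.33: T₂ = T₁(V₁/V₂)^(n−1) = 423×(4.05)^0.33 = 671 K; P₂ = P₁(V₁/V₂)^n = 14500 kPa.
W = (P₁V₁−P₂V₂)/(n−1) = (2260×9.23−14500×2.28)/0.33 = -37100 J.

-37100 J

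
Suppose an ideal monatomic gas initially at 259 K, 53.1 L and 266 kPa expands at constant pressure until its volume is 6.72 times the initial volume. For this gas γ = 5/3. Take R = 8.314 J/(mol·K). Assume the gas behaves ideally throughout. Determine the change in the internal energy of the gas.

121000 J

n = P₁V₁/(RT₁) = 266×53.1/(8.314×259) = 6.56 mol.
Isobaric: P stays 266 kPa; V/T = const ⇒ T₂ = 1740 K, V₂ = 357 L.
For an ideal gas ΔU = nCvΔT with Cv = (3/2)R = 12.5 J/(mol·K).
ΔU = 6.56×12.5×(1740−259) = 121000 J.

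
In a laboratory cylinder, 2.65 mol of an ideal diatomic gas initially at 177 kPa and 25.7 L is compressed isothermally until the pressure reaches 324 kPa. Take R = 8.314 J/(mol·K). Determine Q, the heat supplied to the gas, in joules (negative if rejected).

T₁ = P₁V₁/(nR) = 177×25.7/(2.65×8.314) = 206 K.
Isothermal: T stays 206 K; PV = const ⇒ V₂ = 14.0 L, P₂ = 324 kPa.
ΔU = 0 (ideal gas, T constant).
W = nRT ln(V₂/V₁) = 2.65×8.314×206×ln(0.546) = -2750 J.
Q = ΔU + W = -2750 J.

-2750 J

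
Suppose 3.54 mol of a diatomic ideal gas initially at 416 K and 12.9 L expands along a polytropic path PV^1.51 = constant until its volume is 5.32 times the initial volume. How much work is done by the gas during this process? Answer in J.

13800 J

P₁ = nRT₁/V₁ = 3.54×8.314×416/12.9 = 949 kPa.
Polytropic n=1.51: T₂ = T₁(V₁/V₂)^(n−1) = 416×(0.188)^0.51 = 177 K; P₂ = P₁(V₁/V₂)^n = 76.1 kPa.
W = (P₁V₁−P₂V₂)/(n−1) = (949×12.9−76.1×68.6)/0.51 = 13800 J.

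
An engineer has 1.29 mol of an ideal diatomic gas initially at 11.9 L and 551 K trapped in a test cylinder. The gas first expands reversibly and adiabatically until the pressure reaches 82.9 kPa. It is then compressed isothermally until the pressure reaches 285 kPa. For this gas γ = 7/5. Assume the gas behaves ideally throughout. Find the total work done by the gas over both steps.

P₁ = nRT₁/V₁ = 1.29×8.314×551/11.9 = 497 kPa.
Step 1 — Adiabatic: T₂/T₁ = (P₂/P₁)^((γ−1)/γ) ⇒ T₂ = 551×(0.167)^0.286 = 330 K; V₂ = 42.7 L.
ΔU = nCvΔT = 1.29×20.8×(330−551) = -5920 J.
Q = 0 for an adiabatic process, so W = −ΔU = 5920 J.
State after step 1: P = 82.9 kPa, V = 42.7 L, T = 330 K.
Step 2 — Isothermal: T stays 330 K; PV = const ⇒ V₂ = 12.4 L, P₂ = 285 kPa.
ΔU = 0 (ideal gas, T constant).
W = nRT ln(V₂/V₁) = 1.29×8.314×330×ln(0.291) = -4380 J.
Q = ΔU + W = -4380 J.
Net over both steps: W = 1540 J, Q = -4380 J, ΔU = -5920 J.

1540 J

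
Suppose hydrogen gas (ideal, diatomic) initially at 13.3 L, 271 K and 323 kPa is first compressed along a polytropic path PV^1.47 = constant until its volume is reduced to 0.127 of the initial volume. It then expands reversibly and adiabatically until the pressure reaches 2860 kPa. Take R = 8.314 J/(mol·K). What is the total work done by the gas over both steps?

n = P₁V₁/(RT₁) = 323×13.3/(8.314×271) = 1.91 mol.
Step 1 — Polytropic n=1.47: T₂ = T₁(V₁/V₂)^(n−1) = 271×(7.87)^0.47 = 715 K; P₂ = P₁(V₁/V₂)^n = 6710 kPa.
W = (P₁V₁−P₂V₂)/(n−1) = (323×13.3−6710×1.69)/0.47 = -15000 J.
ΔU = nCvΔT = 1.91×20.8×(715−271) = 17600 J.
Q = ΔU + W = 2620 J.
State after step 1: P = 6710 kPa, V = 1.69 L, T = 715 K.
Step 2 — Adiabatic: T₂/T₁ = (P₂/P₁)^((γ−1)/γ) ⇒ T₂ = 715×(0.426)^0.286 = 560 K; V₂ = 3.11 L.
ΔU = nCvΔT = 1.91×20.8×(560−715) = -6120 J.
Q = 0 for an adiabatic process, so W = −ΔU = 6120 J.
Net over both steps: W = -8840 J, Q = 2620 J, ΔU = 11500 J.

-8840 J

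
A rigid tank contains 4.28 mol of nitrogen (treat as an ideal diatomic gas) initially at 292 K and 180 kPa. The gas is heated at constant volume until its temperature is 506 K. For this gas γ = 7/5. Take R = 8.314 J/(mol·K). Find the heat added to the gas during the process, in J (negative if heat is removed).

19000 J

V₁ = nRT₁/P₁ = 4.28×8.314×292/180 = 57.7 L.
Isochoric: V stays 57.7 L; P/T = const ⇒ T₂ = 506 K, P₂ = 312 kPa.
W = 0 (no volume change).
ΔU = nCvΔT = 4.28×20.8×(506−292) = 19000 J.
Q = ΔU = 19000 J.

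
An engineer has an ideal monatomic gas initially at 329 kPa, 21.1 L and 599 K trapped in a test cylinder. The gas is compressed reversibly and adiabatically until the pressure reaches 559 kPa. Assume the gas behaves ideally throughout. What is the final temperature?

Adiabatic: T₂/T₁ = (P₂/P₁)^((γ−1)/γ) ⇒ T₂ = 599×(1.70)^0.400 = 740 K; V₂ = 15.4 L.

740 K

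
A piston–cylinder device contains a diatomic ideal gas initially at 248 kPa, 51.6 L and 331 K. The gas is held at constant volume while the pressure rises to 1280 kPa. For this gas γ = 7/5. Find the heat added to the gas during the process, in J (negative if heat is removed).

133000 J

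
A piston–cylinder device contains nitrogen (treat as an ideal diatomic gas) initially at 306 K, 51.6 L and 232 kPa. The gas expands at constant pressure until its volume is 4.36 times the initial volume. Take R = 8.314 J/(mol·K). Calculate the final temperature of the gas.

1330 K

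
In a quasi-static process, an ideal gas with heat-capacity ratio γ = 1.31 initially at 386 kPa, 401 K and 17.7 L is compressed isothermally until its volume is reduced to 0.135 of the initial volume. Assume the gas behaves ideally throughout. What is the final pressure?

Isothermal: T stays 401 K; PV = const ⇒ V₂ = 2.39 L, P₂ = 2860 kPa.

2860 kPa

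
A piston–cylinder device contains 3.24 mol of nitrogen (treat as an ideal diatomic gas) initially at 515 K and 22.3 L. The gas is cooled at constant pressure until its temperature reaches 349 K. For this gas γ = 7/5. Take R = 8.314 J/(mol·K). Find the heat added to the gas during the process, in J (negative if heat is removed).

-15700 J

P₁ = nRT₁/V₁ = 3.24×8.314×515/22.3 = 622 kPa.
Isobaric: P stays 622 kPa; V/T = const ⇒ T₂ = 349 K, V₂ = 15.1 L.
W = PΔV = 622×(15.1−22.3) kPa·L = -4470 J.
ΔU = nCvΔT = 3.24×20.8×(349−515) = -11200 J.
Q = ΔU + W = nCpΔT = -15700 J.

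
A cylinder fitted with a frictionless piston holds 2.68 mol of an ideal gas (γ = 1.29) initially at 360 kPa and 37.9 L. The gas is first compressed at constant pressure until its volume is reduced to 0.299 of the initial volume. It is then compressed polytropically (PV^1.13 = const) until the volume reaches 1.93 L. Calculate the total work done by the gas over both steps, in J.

-17700 J

T₁ = P₁V₁/(nR) = 360×37.9/(2.68×8.314) = 612 K.
Step 1 — Isobaric: P stays 360 kPa; V/T = const ⇒ T₂ = 183 K, V₂ = 11.3 L.
W = PΔV = 360×(11.3−37.9) kPa·L = -9560 J.
ΔU = nCvΔT = 2.68×28.7×(183−612) = -33000 J.
Q = ΔU + W = nCpΔT = -42500 J.
State after step 1: P = 360 kPa, V = 11.3 L, T = 183 K.
Step 2 — Polytropic n=1.13: T₂ = T₁(V₁/V₂)^(n−1) = 183×(5.87)^0.13 = 230 K; P₂ = P₁(V₁/V₂)^n = 2660 kPa.
W = (P₁V₁−P₂V₂)/(n−1) = (360×11.3−2660×1.93)/0.13 = -8120 J.
ΔU = nCvΔT = 2.68×28.7×(230−183) = 3640 J.
Q = ΔU + W = -4480 J.
Net over both steps: W = -17700 J, Q = -47000 J, ΔU = -29300 J.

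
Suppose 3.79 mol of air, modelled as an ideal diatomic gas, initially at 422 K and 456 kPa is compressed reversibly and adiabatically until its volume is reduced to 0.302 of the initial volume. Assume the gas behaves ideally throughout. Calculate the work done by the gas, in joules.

-20400 J

V₁ = nRT₁/P₁ = 3.79×8.314×422/456 = 29.2 L.
Adiabatic: TV^(γ−1) = const ⇒ T₂ = 422×(3.31)^0.400 = 681 K; PV^γ = const ⇒ P₂ = 2440 kPa.
ΔU = nCvΔT = 3.79×20.8×(681−422) = 20400 J.
Q = 0 for an adiabatic process, so W = −ΔU = -20400 J.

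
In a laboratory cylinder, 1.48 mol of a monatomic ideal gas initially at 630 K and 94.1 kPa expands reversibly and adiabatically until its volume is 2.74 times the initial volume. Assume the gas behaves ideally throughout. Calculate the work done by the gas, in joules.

V₁ = nRT₁/P₁ = 1.48×8.314×630/94.1 = 82.4 L.
Adiabatic: TV^(γ−1) = const ⇒ T₂ = 630×(0.365)^0.667 = 322 K; PV^γ = const ⇒ P₂ = 17.5 kPa.
ΔU = nCvΔT = 1.48×12.5×(322−630) = -5690 J.
Q = 0 for an adiabatic process, so W = −ΔU = 5690 J.

5690 J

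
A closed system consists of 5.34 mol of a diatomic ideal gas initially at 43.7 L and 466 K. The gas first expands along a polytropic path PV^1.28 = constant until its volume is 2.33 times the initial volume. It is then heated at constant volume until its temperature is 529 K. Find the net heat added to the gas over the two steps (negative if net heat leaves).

P₁ = nRT₁/V₁ = 5.34×8.314×466/43.7 = 473 kPa.
Step 1 — Polytropic n=1.28: T₂ = T₁(V₁/V₂)^(n−1) = 466×(0.429)^0.28 = 368 K; P₂ = P₁(V₁/V₂)^n = 160 kPa.
W = (P₁V₁−P₂V₂)/(n−1) = (473×43.7−160×102)/0.28 = 15600 J.
ΔU = nCvΔT = 5.34×20.8×(368−466) = -10900 J.
Q = ΔU + W = 4670 J.
State after step 1: P = 160 kPa, V = 102 L, T = 368 K.
Step 2 — Isochoric: V stays 102 L; P/T = const ⇒ T₂ = 529 K, P₂ = 231 kPa.
W = 0 (no volume change).
ΔU = nCvΔT = 5.34×20.8×(529−368) = 17900 J.
Q = ΔU = 17900 J.
Net over both steps: W = 15600 J, Q = 22600 J, ΔU = 6990 J.

22600 J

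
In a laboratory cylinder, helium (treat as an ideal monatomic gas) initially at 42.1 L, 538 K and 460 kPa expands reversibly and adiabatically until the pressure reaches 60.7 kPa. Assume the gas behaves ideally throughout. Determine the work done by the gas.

16100 J

n = P₁V₁/(RT₁) = 460×42.1/(8.314×538) = 4.33 mol.
Adiabatic: T₂/T₁ = (P₂/P₁)^((γ−1)/γ) ⇒ T₂ = 538×(0.132)^0.400 = 239 K; V₂ = 142 L.
ΔU = nCvΔT = 4.33×12.5×(239−538) = -16100 J.
Q = 0 for an adiabatic process, so W = −ΔU = 16100 J.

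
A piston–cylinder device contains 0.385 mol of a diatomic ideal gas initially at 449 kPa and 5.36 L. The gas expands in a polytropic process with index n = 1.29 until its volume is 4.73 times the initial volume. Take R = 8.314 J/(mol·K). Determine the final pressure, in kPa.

T₁ = P₁V₁/(nR) = 449×5.36/(0.385×8.314) = 752 K.
Polytropic n=1.29: T₂ = T₁(V₁/V₂)^(n−1) = 752×(0.211)^0.29 = 479 K; P₂ = P₁(V₁/V₂)^n = 60.5 kPa.

60.5 kPa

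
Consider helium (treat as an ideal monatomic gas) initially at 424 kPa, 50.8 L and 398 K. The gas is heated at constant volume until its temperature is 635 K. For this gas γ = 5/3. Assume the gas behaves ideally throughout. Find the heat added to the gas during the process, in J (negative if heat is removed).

19200 J

n = P₁V₁/(RT₁) = 424×50.8/(8.314×398) = 6.51 mol.
Isochoric: V stays 50.8 L; P/T = const ⇒ T₂ = 635 K, P₂ = 676 kPa.
W = 0 (no volume change).
ΔU = nCvΔT = 6.51×12.5×(635−398) = 19200 J.
Q = ΔU = 19200 J.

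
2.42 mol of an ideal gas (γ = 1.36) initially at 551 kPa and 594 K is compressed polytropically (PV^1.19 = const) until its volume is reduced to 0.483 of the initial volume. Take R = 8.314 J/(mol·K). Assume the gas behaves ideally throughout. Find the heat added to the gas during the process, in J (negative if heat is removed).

-4400 J

V₁ = nRT₁/P₁ = 2.42×8.314×594/551 = 21.7 L.
Polytropic n=1.19: T₂ = T₁(V₁/V₂)^(n−1) = 594×(2.07)^0.19 = 682 K; P₂ = P₁(V₁/V₂)^n = 1310 kPa.
W = (P₁V₁−P₂V₂)/(n−1) = (551×21.7−1310×10.5)/0.19 = -9330 J.
ΔU = nCvΔT = 2.42×23.1×(682−594) = 4920 J.
Q = ΔU + W = -4400 J.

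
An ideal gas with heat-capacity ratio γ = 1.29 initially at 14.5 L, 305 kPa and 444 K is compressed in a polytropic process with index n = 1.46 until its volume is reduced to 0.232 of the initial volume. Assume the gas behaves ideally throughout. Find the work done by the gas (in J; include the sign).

n = P₁V₁/(RT₁) = 305×14.5/(8.314×444) = 1.20 mol.
Polytropic n=1.46: T₂ = T₁(V₁/V₂)^(n−1) = 444×(4.31)^0.46 = 869 K; P₂ = P₁(V₁/V₂)^n = 2570 kPa.
W = (P₁V₁−P₂V₂)/(n−1) = (305×14.5−2570×3.36)/0.46 = -9210 J.

-9210 J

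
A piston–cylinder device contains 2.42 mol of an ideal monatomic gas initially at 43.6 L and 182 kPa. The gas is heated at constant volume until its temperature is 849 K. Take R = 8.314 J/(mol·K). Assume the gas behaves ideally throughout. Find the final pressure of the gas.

T₁ = P₁V₁/(nR) = 182×43.6/(2.42×8.314) = 394 K.
Isochoric: V stays 43.6 L; P/T = const ⇒ T₂ = 849 K, P₂ = 392 kPa.

392 kPa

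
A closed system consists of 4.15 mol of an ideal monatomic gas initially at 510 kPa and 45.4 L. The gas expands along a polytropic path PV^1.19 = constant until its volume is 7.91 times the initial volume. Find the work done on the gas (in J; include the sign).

-39600 J

T₁ = P₁V₁/(nR) = 510×45.4/(4.15×8.314) = 671 K.
Polytropic n=1.19: T₂ = T₁(V₁/V₂)^(n−1) = 671×(0.126)^0.19 = 453 K; P₂ = P₁(V₁/V₂)^n = 43.5 kPa.
W = (P₁V₁−P₂V₂)/(n−1) = (510×45.4−43.5×359)/0.19 = 39600 J.
Work done on the gas = −W_by = -39600 J.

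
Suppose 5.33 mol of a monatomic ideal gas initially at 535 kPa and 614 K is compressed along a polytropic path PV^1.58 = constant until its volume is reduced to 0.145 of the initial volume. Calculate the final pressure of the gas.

11300 kPa

V₁ = nRT₁/P₁ = 5.33×8.314×614/535 = 50.9 L.
Polytropic n=1.58: T₂ = T₁(V₁/V₂)^(n−1) = 614×(6.90)^0.58 = 1880 K; P₂ = P₁(V₁/V₂)^n = 11300 kPa.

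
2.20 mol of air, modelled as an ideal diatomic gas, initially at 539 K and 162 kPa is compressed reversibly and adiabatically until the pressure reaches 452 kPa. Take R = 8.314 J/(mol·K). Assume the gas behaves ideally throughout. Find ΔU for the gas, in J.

8400 J

V₁ = nRT₁/P₁ = 2.20×8.314×539/162 = 60.9 L.
Adiabatic: T₂/T₁ = (P₂/P₁)^((γ−1)/γ) ⇒ T₂ = 539×(2.79)^0.286 = 723 K; V₂ = 29.2 L.
For an ideal gas ΔU = nCvΔT with Cv = (5/2)R = 20.8 J/(mol·K).
ΔU = 2.20×20.8×(723−539) = 8400 J.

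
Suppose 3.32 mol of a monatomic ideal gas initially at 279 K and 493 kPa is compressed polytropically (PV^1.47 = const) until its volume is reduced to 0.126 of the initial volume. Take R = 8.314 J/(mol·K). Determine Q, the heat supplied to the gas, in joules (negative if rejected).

V₁ = nRT₁/P₁ = 3.32×8.314×279/493 = 15.6 L.
Polytropic n=1.47: T₂ = T₁(V₁/V₂)^(n−1) = 279×(7.94)^0.47 = 739 K; P₂ = P₁(V₁/V₂)^n = 10400 kPa.
W = (P₁V₁−P₂V₂)/(n−1) = (493×15.6−10400×1.97)/0.47 = -27000 J.
ΔU = nCvΔT = 3.32×12.5×(739−279) = 19000 J.
Q = ΔU + W = -7960 J.

-7960 J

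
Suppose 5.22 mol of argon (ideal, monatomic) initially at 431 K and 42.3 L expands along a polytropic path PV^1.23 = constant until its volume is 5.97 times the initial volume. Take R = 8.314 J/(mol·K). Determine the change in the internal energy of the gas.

-9450 J

P₁ = nRT₁/V₁ = 5.22×8.314×431/42.3 = 442 kPa.
Polytropic n=1.23: T₂ = T₁(V₁/V₂)^(n−1) = 431×(0.168)^0.23 = 286 K; P₂ = P₁(V₁/V₂)^n = 49.1 kPa.
For an ideal gas ΔU = nCvΔT with Cv = (3/2)R = 12.5 J/(mol·K).
ΔU = 5.22×12.5×(286−431) = -9450 J.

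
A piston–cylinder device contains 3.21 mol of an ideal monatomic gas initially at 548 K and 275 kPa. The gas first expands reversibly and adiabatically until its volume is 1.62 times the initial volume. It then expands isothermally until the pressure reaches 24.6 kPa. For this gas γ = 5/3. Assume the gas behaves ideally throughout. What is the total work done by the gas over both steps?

V₁ = nRT₁/P₁ = 3.21×8.314×548/275 = 53.2 L.
Step 1 — Adiabatic: TV^(γ−1) = const ⇒ T₂ = 548×(0.617)^0.667 = 397 K; PV^γ = const ⇒ P₂ = 123 kPa.
ΔU = nCvΔT = 3.21×12.5×(397−548) = -6030 J.
Q = 0 for an adiabatic process, so W = −ΔU = 6030 J.
State after step 1: P = 123 kPa, V = 86.2 L, T = 397 K.
Step 2 — Isothermal: T stays 397 K; PV = const ⇒ V₂ = 431 L, P₂ = 24.6 kPa.
ΔU = 0 (ideal gas, T constant).
W = nRT ln(V₂/V₁) = 3.21×8.314×397×ln(5.00) = 17100 J.
Q = ΔU + W = 17100 J.
Net over both steps: W = 23100 J, Q = 17100 J, ΔU = -6030 J.

23100 J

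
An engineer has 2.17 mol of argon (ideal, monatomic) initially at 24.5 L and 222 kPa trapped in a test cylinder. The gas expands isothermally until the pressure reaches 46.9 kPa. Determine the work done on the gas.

T₁ = P₁V₁/(nR) = 222×24.5/(2.17×8.314) = 301 K.
Isothermal: T stays 301 K; PV = const ⇒ V₂ = 116 L, P₂ = 46.9 kPa.
W = nRT ln(V₂/V₁) = 2.17×8.314×301×ln(4.73) = 8460 J.
Work done on the gas = −W_by = -8460 J.

-8460 J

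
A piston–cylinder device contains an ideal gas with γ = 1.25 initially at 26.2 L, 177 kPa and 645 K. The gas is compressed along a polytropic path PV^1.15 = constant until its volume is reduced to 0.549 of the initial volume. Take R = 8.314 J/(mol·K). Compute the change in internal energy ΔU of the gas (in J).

1750 J

n = P₁V₁/(RT₁) = 177×26.2/(8.314×645) = 0.865 mol.
Polytropic n=1.15: T₂ = T₁(V₁/V₂)^(n−1) = 645×(1.82)^0.15 = 706 K; P₂ = P₁(V₁/V₂)^n = 353 kPa.
For an ideal gas ΔU = nCvΔT with Cv = R/(γ−1) = 33.3 J/(mol·K).
ΔU = 0.865×33.3×(706−645) = 1750 J.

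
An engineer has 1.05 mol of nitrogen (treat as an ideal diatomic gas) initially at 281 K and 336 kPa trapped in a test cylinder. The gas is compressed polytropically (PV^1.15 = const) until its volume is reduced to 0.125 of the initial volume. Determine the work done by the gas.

-5990 J

V₁ = nRT₁/P₁ = 1.05×8.314×281/336 = 7.30 L.
Polytropic n=1.15: T₂ = T₁(V₁/V₂)^(n−1) = 281×(8.00)^0.15 = 384 K; P₂ = P₁(V₁/V₂)^n = 3670 kPa.
W = (P₁V₁−P₂V₂)/(n−1) = (336×7.30−3670×0.913)/0.15 = -5990 J.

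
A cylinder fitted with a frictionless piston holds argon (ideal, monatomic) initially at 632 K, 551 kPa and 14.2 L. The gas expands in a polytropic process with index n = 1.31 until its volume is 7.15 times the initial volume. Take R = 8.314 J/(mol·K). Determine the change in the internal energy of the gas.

n = P₁V₁/(RT₁) = 551×14.2/(8.314×632) = 1.49 mol.
Polytropic n=1.31: T₂ = T₁(V₁/V₂)^(n−1) = 632×(0.140)^0.31 = 343 K; P₂ = P₁(V₁/V₂)^n = 41.9 kPa.
For an ideal gas ΔU = nCvΔT with Cv = (3/2)R = 12.5 J/(mol·K).
ΔU = 1.49×12.5×(343−632) = -5360 J.

-5360 J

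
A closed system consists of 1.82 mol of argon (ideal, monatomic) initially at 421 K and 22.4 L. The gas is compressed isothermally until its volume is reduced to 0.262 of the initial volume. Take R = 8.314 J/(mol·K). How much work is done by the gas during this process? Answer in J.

-8530 J

P₁ = nRT₁/V₁ = 1.82×8.314×421/22.4 = 284 kPa.
Isothermal: T stays 421 K; PV = const ⇒ V₂ = 5.87 L, P₂ = 1090 kPa.
W = nRT ln(V₂/V₁) = 1.82×8.314×421×ln(0.262) = -8530 J.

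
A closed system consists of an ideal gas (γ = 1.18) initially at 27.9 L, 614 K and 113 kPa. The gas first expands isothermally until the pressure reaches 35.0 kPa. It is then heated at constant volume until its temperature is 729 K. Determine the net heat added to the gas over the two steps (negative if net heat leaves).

6980 J

n = P₁V₁/(RT₁) = 113×27.9/(8.314×614) = 0.618 mol.
Step 1 — Isothermal: T stays 614 K; PV = const ⇒ V₂ = 90.1 L, P₂ = 35.0 kPa.
ΔU = 0 (ideal gas, T constant).
W = nRT ln(V₂/V₁) = 0.618×8.314×614×ln(3.23) = 3700 J.
Q = ΔU + W = 3700 J.
State after step 1: P = 35.0 kPa, V = 90.1 L, T = 614 K.
Step 2 — Isochoric: V stays 90.1 L; P/T = const ⇒ T₂ = 729 K, P₂ = 41.6 kPa.
W = 0 (no volume change).
ΔU = nCvΔT = 0.618×46.2×(729−614) = 3280 J.
Q = ΔU = 3280 J.
Net over both steps: W = 3700 J, Q = 6980 J, ΔU = 3280 J.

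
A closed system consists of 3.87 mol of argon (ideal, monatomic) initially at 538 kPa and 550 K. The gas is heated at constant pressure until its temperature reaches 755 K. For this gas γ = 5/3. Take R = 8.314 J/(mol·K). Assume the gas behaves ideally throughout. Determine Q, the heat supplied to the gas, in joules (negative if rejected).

V₁ = nRT₁/P₁ = 3.87×8.314×550/538 = 32.9 L.
Isobaric: P stays 538 kPa; V/T = const ⇒ T₂ = 755 K, V₂ = 45.2 L.
W = PΔV = 538×(45.2−32.9) kPa·L = 6600 J.
ΔU = nCvΔT = 3.87×12.5×(755−550) = 9890 J.
Q = ΔU + W = nCpΔT = 16500 J.

16500 J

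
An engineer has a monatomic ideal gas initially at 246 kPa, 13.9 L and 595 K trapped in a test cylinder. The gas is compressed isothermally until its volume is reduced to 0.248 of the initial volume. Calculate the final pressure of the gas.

992 kPa

Isothermal: T stays 595 K; PV = const ⇒ V₂ = 3.45 L, P₂ = 992 kPa.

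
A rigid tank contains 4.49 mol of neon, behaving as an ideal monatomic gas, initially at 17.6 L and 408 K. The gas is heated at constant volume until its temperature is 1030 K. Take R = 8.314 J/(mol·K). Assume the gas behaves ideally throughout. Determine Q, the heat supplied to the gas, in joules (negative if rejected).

34800 J

P₁ = nRT₁/V₁ = 4.49×8.314×408/17.6 = 865 kPa.
Isochoric: V stays 17.6 L; P/T = const ⇒ T₂ = 1030 K, P₂ = 2180 kPa.
W = 0 (no volume change).
ΔU = nCvΔT = 4.49×12.5×(1030−408) = 34800 J.
Q = ΔU = 34800 J.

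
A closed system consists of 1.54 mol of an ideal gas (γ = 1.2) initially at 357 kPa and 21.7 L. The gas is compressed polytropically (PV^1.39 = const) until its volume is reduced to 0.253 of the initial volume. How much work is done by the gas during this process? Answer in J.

-14100 J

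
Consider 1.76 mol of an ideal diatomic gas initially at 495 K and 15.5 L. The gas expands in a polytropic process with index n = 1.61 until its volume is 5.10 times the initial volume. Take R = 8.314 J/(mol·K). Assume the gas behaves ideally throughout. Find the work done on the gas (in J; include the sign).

-7480 J

P₁ = nRT₁/V₁ = 1.76×8.314×495/15.5 = 467 kPa.
Polytropic n=1.61: T₂ = T₁(V₁/V₂)^(n−1) = 495×(0.196)^0.61 = 183 K; P₂ = P₁(V₁/V₂)^n = 33.9 kPa.
W = (P₁V₁−P₂V₂)/(n−1) = (467×15.5−33.9×79.0)/0.61 = 7480 J.
Work done on the gas = −W_by = -7480 J.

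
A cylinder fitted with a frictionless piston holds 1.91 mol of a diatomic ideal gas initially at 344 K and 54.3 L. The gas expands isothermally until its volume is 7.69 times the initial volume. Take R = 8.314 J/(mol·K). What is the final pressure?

P₁ = nRT₁/V₁ = 1.91×8.314×344/54.3 = 101 kPa.
Isothermal: T stays 344 K; PV = const ⇒ V₂ = 418 L, P₂ = 13.1 kPa.

13.1 kPa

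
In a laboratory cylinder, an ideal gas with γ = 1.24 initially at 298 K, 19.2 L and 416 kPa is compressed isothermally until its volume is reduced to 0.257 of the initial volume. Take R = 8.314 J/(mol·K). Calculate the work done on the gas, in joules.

10900 J

n = P₁V₁/(RT₁) = 416×19.2/(8.314×298) = 3.22 mol.
Isothermal: T stays 298 K; PV = const ⇒ V₂ = 4.93 L, P₂ = 1620 kPa.
W = nRT ln(V₂/V₁) = 3.22×8.314×298×ln(0.257) = -10900 J.
Work done on the gas = −W_by = 10900 J.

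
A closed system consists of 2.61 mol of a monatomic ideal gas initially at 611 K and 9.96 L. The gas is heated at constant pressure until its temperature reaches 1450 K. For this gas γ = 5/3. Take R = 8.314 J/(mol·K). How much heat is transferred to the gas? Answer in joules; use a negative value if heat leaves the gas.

45500 J

P₁ = nRT₁/V₁ = 2.61×8.314×611/9.96 = 1330 kPa.
Isobaric: P stays 1330 kPa; V/T = const ⇒ T₂ = 1450 K, V₂ = 23.6 L.
W = PΔV = 1330×(23.6−9.96) kPa·L = 18200 J.
ΔU = nCvΔT = 2.61×12.5×(1450−611) = 27300 J.
Q = ΔU + W = nCpΔT = 45500 J.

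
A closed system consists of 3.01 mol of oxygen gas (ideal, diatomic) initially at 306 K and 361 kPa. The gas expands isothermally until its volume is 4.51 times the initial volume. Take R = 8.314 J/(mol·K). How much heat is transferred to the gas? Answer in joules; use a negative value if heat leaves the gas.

11500 J

V₁ = nRT₁/P₁ = 3.01×8.314×306/361 = 21.2 L.
Isothermal: T stays 306 K; PV = const ⇒ V₂ = 95.7 L, P₂ = 80.0 kPa.
ΔU = 0 (ideal gas, T constant).
W = nRT ln(V₂/V₁) = 3.01×8.314×306×ln(4.51) = 11500 J.
Q = ΔU + W = 11500 J.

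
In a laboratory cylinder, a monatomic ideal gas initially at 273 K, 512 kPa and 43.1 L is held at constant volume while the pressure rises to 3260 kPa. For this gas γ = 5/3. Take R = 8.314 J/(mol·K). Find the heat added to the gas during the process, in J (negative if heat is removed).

n = P₁V₁/(RT₁) = 512×43.1/(8.314×273) = 9.72 mol.
Isochoric: V stays 43.1 L; P/T = const ⇒ T₂ = 1740 K, P₂ = 3260 kPa.
W = 0 (no volume change).
ΔU = nCvΔT = 9.72×12.5×(1740−273) = 178000 J.
Q = ΔU = 178000 J.

178000 J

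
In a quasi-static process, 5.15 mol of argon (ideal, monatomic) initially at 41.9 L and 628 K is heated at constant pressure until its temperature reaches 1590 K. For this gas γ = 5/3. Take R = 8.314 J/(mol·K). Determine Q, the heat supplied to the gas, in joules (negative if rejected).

P₁ = nRT₁/V₁ = 5.15×8.314×628/41.9 = 642 kPa.
Isobaric: P stays 642 kPa; V/T = const ⇒ T₂ = 1590 K, V₂ = 106 L.
W = PΔV = 642×(106−41.9) kPa·L = 41200 J.
ΔU = nCvΔT = 5.15×12.5×(1590−628) = 61800 J.
Q = ΔU + W = nCpΔT = 103000 J.

103000 J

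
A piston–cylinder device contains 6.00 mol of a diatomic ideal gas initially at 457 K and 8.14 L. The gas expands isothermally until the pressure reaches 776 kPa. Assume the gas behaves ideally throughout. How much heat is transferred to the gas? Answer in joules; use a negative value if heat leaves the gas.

29300 J

P₁ = nRT₁/V₁ = 6.00×8.314×457/8.14 = 2800 kPa.
Isothermal: T stays 457 K; PV = const ⇒ V₂ = 29.4 L, P₂ = 776 kPa.
ΔU = 0 (ideal gas, T constant).
W = nRT ln(V₂/V₁) = 6.00×8.314×457×ln(3.61) = 29300 J.
Q = ΔU + W = 29300 J.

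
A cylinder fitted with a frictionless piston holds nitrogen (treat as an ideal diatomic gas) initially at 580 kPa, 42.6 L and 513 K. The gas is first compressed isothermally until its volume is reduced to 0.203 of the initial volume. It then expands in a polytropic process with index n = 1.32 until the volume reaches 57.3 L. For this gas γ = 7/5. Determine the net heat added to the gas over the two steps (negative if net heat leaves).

n = P₁V₁/(RT₁) = 580×42.6/(8.314×513) = 5.79 mol.
Step 1 — Isothermal: T stays 513 K; PV = const ⇒ V₂ = 8.65 L, P₂ = 2860 kPa.
ΔU = 0 (ideal gas, T constant).
W = nRT ln(V₂/V₁) = 5.79×8.314×513×ln(0.203) = -39400 J.
Q = ΔU + W = -39400 J.
State after step 1: P = 2860 kPa, V = 8.65 L, T = 513 K.
Step 2 — Polytropic n=1.32: T₂ = T₁(V₁/V₂)^(n−1) = 513×(0.151)^0.32 = 280 K; P₂ = P₁(V₁/V₂)^n = 235 kPa.
W = (P₁V₁−P₂V₂)/(n−1) = (2860×8.65−235×57.3)/0.32 = 35100 J.
ΔU = nCvΔT = 5.79×20.8×(280−513) = -28000 J.
Q = ΔU + W = 7010 J.
Net over both steps: W = -4340 J, Q = -32400 J, ΔU = -28000 J.

-32400 J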